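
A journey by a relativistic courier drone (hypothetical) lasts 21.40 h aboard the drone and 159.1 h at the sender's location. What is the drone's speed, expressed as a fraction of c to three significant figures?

β = 0.991

The proper time is measured aboard the drone (both events occur at the drone's location); Δt is measured at the sender's location. γ = Δt/τ = 159.1/21.40 = 7.435.
β = √(1 − 1/γ²) = √(1 − 0.01809) = √0.9819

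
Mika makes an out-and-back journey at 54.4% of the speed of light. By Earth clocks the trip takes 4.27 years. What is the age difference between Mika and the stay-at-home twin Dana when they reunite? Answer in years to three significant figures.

β = 0.544; γ = 1/√(1 − 0.544²) = 1/√0.7041 = 1.192
Mika's elapsed proper time: τ = 4.27/1.192 = 3.583 years.
Age gap = Δt − τ = 4.27 − 3.583 years.

Δt − τ = 0.687 years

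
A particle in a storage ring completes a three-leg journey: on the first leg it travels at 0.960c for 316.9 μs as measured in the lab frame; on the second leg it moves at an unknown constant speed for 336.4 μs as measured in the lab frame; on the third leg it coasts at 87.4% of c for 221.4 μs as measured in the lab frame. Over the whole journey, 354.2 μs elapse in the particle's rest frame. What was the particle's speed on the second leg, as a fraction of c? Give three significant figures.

β = 0.883

Leg 1: γ = 1/√(1 − 0.960²) = 25/7 ≈ 3.571; τ_1 = 316.9/3.571 = 88.73 μs.
Leg 2: speed unknown; τ_2 = 336.4/γ_2.
Leg 3: β = 0.874; γ = 1/√(1 − 0.874²) = 1/√0.2361 = 2.058; τ_3 = 221.4/2.058 = 107.6 μs.
Total proper time: 88.73 + τ_2 + 107.6 = 354.2, so τ_2 = 354.2 − 196.3 = 157.9 μs.
γ_2 = 336.4/157.9 = 2.131; β = √(1 − 1/γ²) = √0.7797.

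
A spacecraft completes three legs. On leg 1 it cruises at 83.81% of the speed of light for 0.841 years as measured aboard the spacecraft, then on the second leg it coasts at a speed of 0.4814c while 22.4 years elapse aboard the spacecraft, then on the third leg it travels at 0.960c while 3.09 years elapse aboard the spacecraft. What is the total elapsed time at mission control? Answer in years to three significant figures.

Δt = 38.1 years

Leg 1: β = 0.8381; γ = 1/√(1 − 0.8381²) = 1/√0.2976 = 1.833; Δt_1 = 1.833 × 0.841 = 1.542 years.
Leg 2: γ = 1/√(1 − 0.4814²) = 1/√0.7683 = 1.141; Δt_2 = 1.141 × 22.4 = 25.56 years.
Leg 3: γ = 1/√(1 − 0.960²) = 25/7 ≈ 3.571; Δt_3 = 3.571 × 3.09 = 11.04 years.
Total: 1.542 + 25.56 + 11.04 years.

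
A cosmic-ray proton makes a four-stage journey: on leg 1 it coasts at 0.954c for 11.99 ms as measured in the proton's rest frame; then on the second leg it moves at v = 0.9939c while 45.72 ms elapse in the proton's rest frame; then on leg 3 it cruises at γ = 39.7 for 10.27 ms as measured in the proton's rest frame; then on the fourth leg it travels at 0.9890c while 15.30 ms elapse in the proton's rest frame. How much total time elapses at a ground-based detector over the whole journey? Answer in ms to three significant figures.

Δt = 966 ms

Leg 1: γ = 1/√(1 − 0.954²) = 1/√0.08988 = 3.335; Δt_1 = 3.335 × 11.99 = 39.99 ms.
Leg 2: γ = 1/√(1 − 0.9939²) = 1/√0.01216 = 9.067; Δt_2 = 9.067 × 45.72 = 414.6 ms.
Leg 3: γ = 39.7; Δt_3 = 39.70 × 10.27 = 407.7 ms.
Leg 4: γ = 1/√(1 − 0.9890²) = 1/√0.02188 = 6.761; Δt_4 = 6.761 × 15.30 = 103.4 ms.
Total: 39.99 + 414.6 + 407.7 + 103.4 ms.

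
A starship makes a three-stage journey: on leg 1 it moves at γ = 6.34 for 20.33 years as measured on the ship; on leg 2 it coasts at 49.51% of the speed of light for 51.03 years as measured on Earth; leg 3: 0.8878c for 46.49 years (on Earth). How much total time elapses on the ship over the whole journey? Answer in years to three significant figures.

Leg 1: 20.33 years is already measured on the ship.
Leg 2: β = 0.4951; γ = 1/√(1 − 0.4951²) = 1/√0.7549 = 1.151; τ_2 = 51.03/1.151 = 44.34 years.
Leg 3: γ = 1/√(1 − 0.8878²) = 1/√0.2118 = 2.173; τ_3 = 46.49/2.173 = 21.40 years.
Total: 20.33 + 44.34 + 21.40 years.

τ = 86.1 years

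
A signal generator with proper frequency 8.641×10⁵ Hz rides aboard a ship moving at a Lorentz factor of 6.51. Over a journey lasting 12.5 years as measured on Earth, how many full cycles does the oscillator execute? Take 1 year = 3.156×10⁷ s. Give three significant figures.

N = 5.24×10¹³

γ = 6.51
The oscillator's own cycle count is N = f × τ where τ is the proper time on the ship. τ = Δt/γ = 12.5/6.510 = 1.920 years = 6.060×10⁷ s.
N = 8.641×10⁵ × 6.060×10⁷ = 5.236×10¹³.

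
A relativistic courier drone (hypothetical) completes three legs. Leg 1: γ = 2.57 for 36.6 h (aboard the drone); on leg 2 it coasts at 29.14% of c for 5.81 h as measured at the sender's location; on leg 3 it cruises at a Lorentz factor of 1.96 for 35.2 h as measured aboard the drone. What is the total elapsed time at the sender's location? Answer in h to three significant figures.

Δt = 169 h

Leg 1: γ = 2.57; Δt_1 = 2.570 × 36.6 = 94.06 h.
Leg 2: 5.81 h is already measured at the sender's location.
Leg 3: γ = 1.96; Δt_3 = 1.960 × 35.2 = 68.99 h.
Total: 94.06 + 5.810 + 68.99 h.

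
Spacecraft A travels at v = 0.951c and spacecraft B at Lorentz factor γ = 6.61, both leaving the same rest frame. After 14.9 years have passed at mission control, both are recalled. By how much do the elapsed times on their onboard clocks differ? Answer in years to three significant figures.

|τ_A − τ_B| = 2.35 years

A: γ = 1/√(1 − 0.951²) = 1/√0.09560 = 3.234; τ_A = 14.9/3.234 = 4.607 years.
B: γ = 6.61; τ_B = 14.9/6.610 = 2.254 years.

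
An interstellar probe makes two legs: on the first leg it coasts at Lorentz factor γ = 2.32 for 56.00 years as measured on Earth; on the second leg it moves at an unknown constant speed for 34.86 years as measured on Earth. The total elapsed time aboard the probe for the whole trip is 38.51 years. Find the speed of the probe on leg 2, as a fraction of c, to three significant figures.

β = 0.911

Leg 1: γ = 2.32; τ_1 = 56.00/2.320 = 24.14 years.
Leg 2: speed unknown; τ_2 = 34.86/γ_2.
Total proper time: 24.14 + τ_2 = 38.51, so τ_2 = 38.51 − 24.14 = 14.37 years.
γ_2 = 34.86/14.37 = 2.426; β = √(1 − 1/γ²) = √0.8300.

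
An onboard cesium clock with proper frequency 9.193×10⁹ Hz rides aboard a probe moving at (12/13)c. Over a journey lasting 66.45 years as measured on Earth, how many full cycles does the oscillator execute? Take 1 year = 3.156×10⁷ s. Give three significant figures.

γ = 1/√(1 − (12/13)²) = 13/5 = 2.600
The oscillator's own cycle count is N = f × τ where τ is the proper time aboard the probe. τ = Δt/γ = 66.45/2.600 = 25.56 years = 8.066×10⁸ s.
N = 9.193×10⁹ × 8.066×10⁸ = 7.415×10¹⁸.

N = 7.42×10¹⁸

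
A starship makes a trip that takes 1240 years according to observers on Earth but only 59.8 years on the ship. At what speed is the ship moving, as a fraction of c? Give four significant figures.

The proper time is measured on the ship (both events occur at the ship's location); Δt is measured on Earth. γ = Δt/τ = 1240/59.8 = 20.74.
β = √(1 − 1/γ²) = √(1 − 0.002326) = √0.9977

v = 0.9988c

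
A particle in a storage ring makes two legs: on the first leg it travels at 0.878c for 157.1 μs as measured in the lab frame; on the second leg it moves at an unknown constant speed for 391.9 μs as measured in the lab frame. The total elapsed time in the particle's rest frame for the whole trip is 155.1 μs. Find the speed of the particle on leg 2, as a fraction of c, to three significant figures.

β = 0.979

Leg 1: γ = 1/√(1 − 0.878²) = 1/√0.2291 = 2.089; τ_1 = 157.1/2.089 = 75.20 μs.
Leg 2: speed unknown; τ_2 = 391.9/γ_2.
Total proper time: 75.20 + τ_2 = 155.1, so τ_2 = 155.1 − 75.20 = 79.90 μs.
γ_2 = 391.9/79.90 = 4.905; β = √(1 − 1/γ²) = √0.9584.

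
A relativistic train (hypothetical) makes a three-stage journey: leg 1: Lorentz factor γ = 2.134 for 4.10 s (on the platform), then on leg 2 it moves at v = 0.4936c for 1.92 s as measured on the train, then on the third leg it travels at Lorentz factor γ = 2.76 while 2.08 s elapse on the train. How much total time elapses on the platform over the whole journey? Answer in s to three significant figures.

Leg 1: 4.10 s is already measured on the platform.
Leg 2: γ = 1/√(1 − 0.4936²) = 1/√0.7564 = 1.150; Δt_2 = 1.150 × 1.92 = 2.208 s.
Leg 3: γ = 2.76; Δt_3 = 2.760 × 2.08 = 5.741 s.
Total: 4.100 + 2.208 + 5.741 s.

Δt = 12.0 s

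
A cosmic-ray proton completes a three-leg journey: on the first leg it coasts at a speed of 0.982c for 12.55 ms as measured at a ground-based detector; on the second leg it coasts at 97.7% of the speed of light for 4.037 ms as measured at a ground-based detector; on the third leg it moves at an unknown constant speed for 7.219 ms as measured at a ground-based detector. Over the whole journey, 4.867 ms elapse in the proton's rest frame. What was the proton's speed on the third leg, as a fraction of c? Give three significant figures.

β = 0.974

Leg 1: γ = 1/√(1 − 0.982²) = 1/√0.03568 = 5.294; τ_1 = 12.55/5.294 = 2.370 ms.
Leg 2: β = 0.977; γ = 1/√(1 − 0.977²) = 1/√0.04547 = 4.690; τ_2 = 4.037/4.690 = 0.8608 ms.
Leg 3: speed unknown; τ_3 = 7.219/γ_3.
Total proper time: 2.370 + 0.8608 + τ_3 = 4.867, so τ_3 = 4.867 − 3.231 = 1.636 ms.
γ_3 = 7.219/1.636 = 4.413; β = √(1 − 1/γ²) = √0.9487.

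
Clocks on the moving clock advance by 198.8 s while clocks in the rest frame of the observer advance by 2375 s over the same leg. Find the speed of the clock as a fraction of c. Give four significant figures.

The proper time is measured on the moving clock (both events occur at the clock's location); Δt is measured in the rest frame of the observer. γ = Δt/τ = 2375/198.8 = 11.95.
β = √(1 − 1/γ²) = √(1 − 0.007007) = √0.9930

β = 0.9965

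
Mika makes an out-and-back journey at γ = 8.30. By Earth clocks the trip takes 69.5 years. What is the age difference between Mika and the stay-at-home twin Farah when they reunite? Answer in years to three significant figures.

γ = 8.30
Mika's elapsed proper time: τ = 69.5/8.300 = 8.373 years.
Age gap = Δt − τ = 69.5 − 8.373 years.

Δt − τ = 61.1 years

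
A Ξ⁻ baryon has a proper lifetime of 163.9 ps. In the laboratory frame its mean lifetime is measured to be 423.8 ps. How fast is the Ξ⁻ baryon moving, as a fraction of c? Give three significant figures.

v = 0.922c

γ = Δt/τ₀ = 423.8/163.9 = 2.586
β = √(1 − 1/γ²) = √(1 − 0.1496) = √0.8504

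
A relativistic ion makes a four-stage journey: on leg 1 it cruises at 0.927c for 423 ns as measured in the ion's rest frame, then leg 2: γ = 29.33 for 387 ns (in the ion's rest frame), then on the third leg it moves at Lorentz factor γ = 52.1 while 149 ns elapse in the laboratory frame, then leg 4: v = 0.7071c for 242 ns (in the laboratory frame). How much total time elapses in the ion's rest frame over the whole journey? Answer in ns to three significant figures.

τ = 984 ns

Leg 1: 423 ns is already measured in the ion's rest frame.
Leg 2: 387 ns is already measured in the ion's rest frame.
Leg 3: γ = 52.1; τ_3 = 149/52.10 = 2.860 ns.
Leg 4: γ = 1/√(1 − 0.7071²) = 1/√0.5000 = 1.414; τ_4 = 242/1.414 = 171.1 ns.
Total: 423.0 + 387.0 + 2.860 + 171.1 ns.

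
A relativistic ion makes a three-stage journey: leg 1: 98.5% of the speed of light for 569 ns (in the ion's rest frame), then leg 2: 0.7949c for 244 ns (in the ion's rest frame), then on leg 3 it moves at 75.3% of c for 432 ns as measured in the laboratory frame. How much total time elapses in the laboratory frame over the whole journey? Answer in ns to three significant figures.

Δt = 4130 ns

Leg 1: β = 0.985; γ = 1/√(1 − 0.985²) = 1/√0.02977 = 5.795; Δt_1 = 5.795 × 569 = 3298 ns.
Leg 2: γ = 1/√(1 − 0.7949²) = 1/√0.3681 = 1.648; Δt_2 = 1.648 × 244 = 402.1 ns.
Leg 3: 432 ns is already measured in the laboratory frame.
Total: 3298 + 402.1 + 432.0 ns.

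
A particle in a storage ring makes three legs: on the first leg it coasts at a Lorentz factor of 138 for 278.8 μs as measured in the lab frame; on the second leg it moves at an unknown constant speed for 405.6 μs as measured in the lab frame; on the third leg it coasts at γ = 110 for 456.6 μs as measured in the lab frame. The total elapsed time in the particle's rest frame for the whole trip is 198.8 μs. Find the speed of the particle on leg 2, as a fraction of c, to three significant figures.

β = 0.880

Leg 1: γ = 138; τ_1 = 278.8/138.0 = 2.020 μs.
Leg 2: speed unknown; τ_2 = 405.6/γ_2.
Leg 3: γ = 110; τ_3 = 456.6/110.0 = 4.151 μs.
Total proper time: 2.020 + τ_2 + 4.151 = 198.8, so τ_2 = 198.8 − 6.171 = 192.6 μs.
γ_2 = 405.6/192.6 = 2.106; β = √(1 − 1/γ²) = √0.7744.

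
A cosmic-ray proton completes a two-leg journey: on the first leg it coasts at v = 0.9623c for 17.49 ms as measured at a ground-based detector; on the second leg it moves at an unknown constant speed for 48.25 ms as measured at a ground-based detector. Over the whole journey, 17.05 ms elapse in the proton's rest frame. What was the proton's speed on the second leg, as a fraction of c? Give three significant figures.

β = 0.967

Leg 1: γ = 1/√(1 − 0.9623²) = 1/√0.07398 = 3.677; τ_1 = 17.49/3.677 = 4.757 ms.
Leg 2: speed unknown; τ_2 = 48.25/γ_2.
Total proper time: 4.757 + τ_2 = 17.05, so τ_2 = 17.05 − 4.757 = 12.29 ms.
γ_2 = 48.25/12.29 = 3.925; β = √(1 − 1/γ²) = √0.9351.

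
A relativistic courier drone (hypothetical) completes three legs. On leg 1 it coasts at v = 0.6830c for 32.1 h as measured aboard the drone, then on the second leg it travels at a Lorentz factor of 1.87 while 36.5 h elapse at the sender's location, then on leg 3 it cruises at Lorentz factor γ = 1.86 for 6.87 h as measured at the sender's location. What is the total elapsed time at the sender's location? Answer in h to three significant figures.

Δt = 87.3 h

Leg 1: γ = 1/√(1 − 0.6830²) = 1/√0.5335 = 1.369; Δt_1 = 1.369 × 32.1 = 43.95 h.
Leg 2: 36.5 h is already measured at the sender's location.
Leg 3: 6.87 h is already measured at the sender's location.
Total: 43.95 + 36.50 + 6.870 h.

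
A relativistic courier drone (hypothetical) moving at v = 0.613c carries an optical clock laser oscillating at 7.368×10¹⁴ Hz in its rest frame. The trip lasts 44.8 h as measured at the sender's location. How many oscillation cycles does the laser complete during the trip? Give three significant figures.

γ = 1/√(1 − 0.613²) = 1/√0.6242 = 1.266
The oscillator's own cycle count is N = f × τ where τ is the proper time aboard the drone. τ = Δt/γ = 44.8/1.266 = 35.40 h = 1.274×10⁵ s.
N = 7.368×10¹⁴ × 1.274×10⁵ = 9.389×10¹⁹.

N = 9.39×10¹⁹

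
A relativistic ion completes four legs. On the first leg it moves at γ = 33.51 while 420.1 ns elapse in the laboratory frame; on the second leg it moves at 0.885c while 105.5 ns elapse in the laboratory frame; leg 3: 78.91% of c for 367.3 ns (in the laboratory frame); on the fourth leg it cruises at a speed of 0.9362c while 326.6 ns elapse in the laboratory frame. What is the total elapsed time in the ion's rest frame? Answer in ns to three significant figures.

τ = 402 ns

Leg 1: γ = 33.51; τ_1 = 420.1/33.51 = 12.54 ns.
Leg 2: γ = 1/√(1 − 0.885²) = 1/√0.2168 = 2.148; τ_2 = 105.5/2.148 = 49.12 ns.
Leg 3: β = 0.7891; γ = 1/√(1 − 0.7891²) = 1/√0.3773 = 1.628; τ_3 = 367.3/1.628 = 225.6 ns.
Leg 4: γ = 1/√(1 − 0.9362²) = 1/√0.1235 = 2.845; τ_4 = 326.6/2.845 = 114.8 ns.
Total: 12.54 + 49.12 + 225.6 + 114.8 ns.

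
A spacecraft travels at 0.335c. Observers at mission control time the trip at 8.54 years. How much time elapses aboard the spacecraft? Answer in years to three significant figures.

τ = 8.05 years

γ = 1/√(1 − 0.335²) = 1/√0.8878 = 1.061
The interval measured at mission control is the dilated one; the clock aboard the spacecraft measures the proper time τ = Δt/γ = 8.54/1.061 years.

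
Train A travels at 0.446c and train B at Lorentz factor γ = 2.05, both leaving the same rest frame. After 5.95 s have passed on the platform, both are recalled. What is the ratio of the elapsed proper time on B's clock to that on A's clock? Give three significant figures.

A: γ = 1/√(1 − 0.446²) = 1/√0.8011 = 1.117. B: γ = 2.05.
τ_A/τ_B = γ_B/γ_A = 2.050/1.117 = 1.835, so τ_B/τ_A = 0.5450.

τ_B/τ_A = 0.545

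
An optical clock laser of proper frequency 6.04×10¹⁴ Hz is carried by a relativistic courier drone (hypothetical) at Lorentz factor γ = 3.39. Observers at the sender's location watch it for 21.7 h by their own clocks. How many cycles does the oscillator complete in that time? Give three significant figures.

N = 1.39×10¹⁹

γ = 3.39
During 21.7 h of lab time, the oscillator's proper time advances by τ = Δt/γ = 21.7/3.390 = 6.401 h = 2.304×10⁴ s.
N = f × τ = 6.04×10¹⁴ × 2.304×10⁴ = 1.392×10¹⁹.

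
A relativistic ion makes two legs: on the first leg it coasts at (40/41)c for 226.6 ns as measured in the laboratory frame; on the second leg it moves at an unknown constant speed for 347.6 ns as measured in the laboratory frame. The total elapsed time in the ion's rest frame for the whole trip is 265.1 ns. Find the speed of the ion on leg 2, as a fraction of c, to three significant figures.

β = 0.785

Leg 1: γ = 1/√(1 − (40/41)²) = 41/9 ≈ 4.556; τ_1 = 226.6/4.556 = 49.74 ns.
Leg 2: speed unknown; τ_2 = 347.6/γ_2.
Total proper time: 49.74 + τ_2 = 265.1, so τ_2 = 265.1 − 49.74 = 215.4 ns.
γ_2 = 347.6/215.4 = 1.614; β = √(1 − 1/γ²) = √0.6161.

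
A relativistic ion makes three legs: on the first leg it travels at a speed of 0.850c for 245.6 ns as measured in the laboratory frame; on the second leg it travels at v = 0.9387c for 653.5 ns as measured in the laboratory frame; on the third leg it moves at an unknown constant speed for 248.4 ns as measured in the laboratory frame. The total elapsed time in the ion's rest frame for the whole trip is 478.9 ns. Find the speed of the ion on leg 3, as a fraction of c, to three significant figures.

Leg 1: γ = 1/√(1 − 0.850²) = 1/√0.2775 = 1.898; τ_1 = 245.6/1.898 = 129.4 ns.
Leg 2: γ = 1/√(1 − 0.9387²) = 1/√0.1188 = 2.901; τ_2 = 653.5/2.901 = 225.3 ns.
Leg 3: speed unknown; τ_3 = 248.4/γ_3.
Total proper time: 129.4 + 225.3 + τ_3 = 478.9, so τ_3 = 478.9 − 354.7 = 124.2 ns.
γ_3 = 248.4/124.2 = 1.999; β = √(1 − 1/γ²) = √0.7498.

β = 0.866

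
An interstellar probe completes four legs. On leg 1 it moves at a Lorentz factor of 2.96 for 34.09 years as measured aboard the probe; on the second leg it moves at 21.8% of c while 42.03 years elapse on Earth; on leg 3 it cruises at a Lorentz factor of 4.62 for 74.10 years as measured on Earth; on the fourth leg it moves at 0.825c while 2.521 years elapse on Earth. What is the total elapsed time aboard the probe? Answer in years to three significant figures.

τ = 92.6 years

Leg 1: 34.09 years is already measured aboard the probe.
Leg 2: β = 0.218; γ = 1/√(1 − 0.218²) = 1/√0.9525 = 1.025; τ_2 = 42.03/1.025 = 41.02 years.
Leg 3: γ = 4.62; τ_3 = 74.10/4.620 = 16.04 years.
Leg 4: γ = 1/√(1 − 0.825²) = 1/√0.3194 = 1.769; τ_4 = 2.521/1.769 = 1.425 years.
Total: 34.09 + 41.02 + 16.04 + 1.425 years.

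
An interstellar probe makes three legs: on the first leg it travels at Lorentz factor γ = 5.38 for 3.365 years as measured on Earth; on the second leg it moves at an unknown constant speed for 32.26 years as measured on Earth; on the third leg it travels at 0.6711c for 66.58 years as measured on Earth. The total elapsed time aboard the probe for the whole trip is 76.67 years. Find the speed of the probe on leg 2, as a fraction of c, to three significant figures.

β = 0.562

Leg 1: γ = 5.38; τ_1 = 3.365/5.380 = 0.6255 years.
Leg 2: speed unknown; τ_2 = 32.26/γ_2.
Leg 3: γ = 1/√(1 − 0.6711²) = 1/√0.5496 = 1.349; τ_3 = 66.58/1.349 = 49.36 years.
Total proper time: 0.6255 + τ_2 + 49.36 = 76.67, so τ_2 = 76.67 − 49.99 = 26.68 years.
γ_2 = 32.26/26.68 = 1.209; β = √(1 − 1/γ²) = √0.3158.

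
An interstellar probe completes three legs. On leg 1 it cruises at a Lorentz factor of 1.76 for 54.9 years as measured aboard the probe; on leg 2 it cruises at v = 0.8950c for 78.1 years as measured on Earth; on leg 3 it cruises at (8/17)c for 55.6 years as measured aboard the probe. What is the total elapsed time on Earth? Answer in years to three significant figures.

Δt = 238 years

Leg 1: γ = 1.76; Δt_1 = 1.760 × 54.9 = 96.62 years.
Leg 2: 78.1 years is already measured on Earth.
Leg 3: γ = 1/√(1 − (8/17)²) = 17/15 ≈ 1.133; Δt_3 = 1.133 × 55.6 = 63.01 years.
Total: 96.62 + 78.10 + 63.01 years.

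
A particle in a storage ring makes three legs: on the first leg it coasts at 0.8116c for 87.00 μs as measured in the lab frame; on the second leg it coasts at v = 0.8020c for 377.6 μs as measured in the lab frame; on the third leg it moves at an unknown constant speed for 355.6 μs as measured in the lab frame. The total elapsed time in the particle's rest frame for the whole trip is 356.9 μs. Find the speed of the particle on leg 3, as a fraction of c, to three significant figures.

β = 0.974

Leg 1: γ = 1/√(1 − 0.8116²) = 1/√0.3413 = 1.712; τ_1 = 87.00/1.712 = 50.83 μs.
Leg 2: γ = 1/√(1 − 0.8020²) = 1/√0.3568 = 1.674; τ_2 = 377.6/1.674 = 225.5 μs.
Leg 3: speed unknown; τ_3 = 355.6/γ_3.
Total proper time: 50.83 + 225.5 + τ_3 = 356.9, so τ_3 = 356.9 − 276.4 = 80.52 μs.
γ_3 = 355.6/80.52 = 4.416; β = √(1 − 1/γ²) = √0.9487.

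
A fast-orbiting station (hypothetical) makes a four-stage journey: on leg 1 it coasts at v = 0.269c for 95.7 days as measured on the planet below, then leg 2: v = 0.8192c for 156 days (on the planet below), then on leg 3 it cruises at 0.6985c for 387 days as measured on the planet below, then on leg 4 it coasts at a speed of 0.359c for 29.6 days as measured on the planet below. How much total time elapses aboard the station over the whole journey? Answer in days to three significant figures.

τ = 486 days

Leg 1: γ = 1/√(1 − 0.269²) = 1/√0.9276 = 1.038; τ_1 = 95.7/1.038 = 92.17 days.
Leg 2: γ = 1/√(1 − 0.8192²) = 1/√0.3289 = 1.744; τ_2 = 156/1.744 = 89.47 days.
Leg 3: γ = 1/√(1 − 0.6985²) = 1/√0.5121 = 1.397; τ_3 = 387/1.397 = 276.9 days.
Leg 4: γ = 1/√(1 − 0.359²) = 1/√0.8711 = 1.071; τ_4 = 29.6/1.071 = 27.63 days.
Total: 92.17 + 89.47 + 276.9 + 27.63 days.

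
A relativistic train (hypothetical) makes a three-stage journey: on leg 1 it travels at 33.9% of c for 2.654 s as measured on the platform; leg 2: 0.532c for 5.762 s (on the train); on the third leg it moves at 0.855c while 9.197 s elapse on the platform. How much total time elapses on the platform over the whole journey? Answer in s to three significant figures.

Leg 1: 2.654 s is already measured on the platform.
Leg 2: γ = 1/√(1 − 0.532²) = 1/√0.7170 = 1.181; Δt_2 = 1.181 × 5.762 = 6.805 s.
Leg 3: 9.197 s is already measured on the platform.
Total: 2.654 + 6.805 + 9.197 s.

Δt = 18.7 s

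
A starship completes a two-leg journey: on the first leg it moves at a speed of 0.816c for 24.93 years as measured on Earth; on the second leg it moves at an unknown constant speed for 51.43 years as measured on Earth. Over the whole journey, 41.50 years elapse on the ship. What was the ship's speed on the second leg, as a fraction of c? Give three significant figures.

β = 0.850

Leg 1: γ = 1/√(1 − 0.816²) = 1/√0.3341 = 1.730; τ_1 = 24.93/1.730 = 14.41 years.
Leg 2: speed unknown; τ_2 = 51.43/γ_2.
Total proper time: 14.41 + τ_2 = 41.50, so τ_2 = 41.50 − 14.41 = 27.09 years.
γ_2 = 51.43/27.09 = 1.899; β = √(1 − 1/γ²) = √0.7226.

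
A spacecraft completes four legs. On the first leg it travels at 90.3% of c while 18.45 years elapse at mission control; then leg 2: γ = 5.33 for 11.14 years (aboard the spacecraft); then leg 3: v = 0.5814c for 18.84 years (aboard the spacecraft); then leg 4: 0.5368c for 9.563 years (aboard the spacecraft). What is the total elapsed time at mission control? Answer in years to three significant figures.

Δt = 112 years

Leg 1: 18.45 years is already measured at mission control.
Leg 2: γ = 5.33; Δt_2 = 5.330 × 11.14 = 59.38 years.
Leg 3: γ = 1/√(1 − 0.5814²) = 1/√0.6620 = 1.229; Δt_3 = 1.229 × 18.84 = 23.16 years.
Leg 4: γ = 1/√(1 − 0.5368²) = 1/√0.7118 = 1.185; Δt_4 = 1.185 × 9.563 = 11.33 years.
Total: 18.45 + 59.38 + 23.16 + 11.33 years.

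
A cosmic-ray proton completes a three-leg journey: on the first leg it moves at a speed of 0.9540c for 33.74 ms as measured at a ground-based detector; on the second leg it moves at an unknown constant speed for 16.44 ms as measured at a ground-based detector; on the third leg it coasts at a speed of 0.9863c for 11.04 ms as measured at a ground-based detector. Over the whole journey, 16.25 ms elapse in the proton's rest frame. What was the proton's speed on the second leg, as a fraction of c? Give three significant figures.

Leg 1: γ = 1/√(1 − 0.9540²) = 1/√0.08988 = 3.335; τ_1 = 33.74/3.335 = 10.12 ms.
Leg 2: speed unknown; τ_2 = 16.44/γ_2.
Leg 3: γ = 1/√(1 − 0.9863²) = 1/√0.02721 = 6.062; τ_3 = 11.04/6.062 = 1.821 ms.
Total proper time: 10.12 + τ_2 + 1.821 = 16.25, so τ_2 = 16.25 − 11.94 = 4.313 ms.
γ_2 = 16.44/4.313 = 3.811; β = √(1 − 1/γ²) = √0.9312.

β = 0.965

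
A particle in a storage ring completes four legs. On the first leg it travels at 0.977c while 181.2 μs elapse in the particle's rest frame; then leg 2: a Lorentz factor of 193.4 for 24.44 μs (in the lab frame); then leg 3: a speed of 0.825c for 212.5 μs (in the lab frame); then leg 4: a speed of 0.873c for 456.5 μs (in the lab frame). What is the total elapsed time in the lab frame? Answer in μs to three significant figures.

Leg 1: γ = 1/√(1 − 0.977²) = 1/√0.04547 = 4.690; Δt_1 = 4.690 × 181.2 = 849.7 μs.
Leg 2: 24.44 μs is already measured in the lab frame.
Leg 3: 212.5 μs is already measured in the lab frame.
Leg 4: 456.5 μs is already measured in the lab frame.
Total: 849.7 + 24.44 + 212.5 + 456.5 μs.

Δt = 1540 μs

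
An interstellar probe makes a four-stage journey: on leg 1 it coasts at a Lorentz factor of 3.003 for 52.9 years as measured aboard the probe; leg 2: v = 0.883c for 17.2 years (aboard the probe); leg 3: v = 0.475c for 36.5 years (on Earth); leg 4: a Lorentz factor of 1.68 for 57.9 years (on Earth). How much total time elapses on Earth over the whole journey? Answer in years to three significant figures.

Leg 1: γ = 3.003; Δt_1 = 3.003 × 52.9 = 158.9 years.
Leg 2: γ = 1/√(1 − 0.883²) = 1/√0.2203 = 2.131; Δt_2 = 2.131 × 17.2 = 36.64 years.
Leg 3: 36.5 years is already measured on Earth.
Leg 4: 57.9 years is already measured on Earth.
Total: 158.9 + 36.64 + 36.50 + 57.90 years.

Δt = 290 years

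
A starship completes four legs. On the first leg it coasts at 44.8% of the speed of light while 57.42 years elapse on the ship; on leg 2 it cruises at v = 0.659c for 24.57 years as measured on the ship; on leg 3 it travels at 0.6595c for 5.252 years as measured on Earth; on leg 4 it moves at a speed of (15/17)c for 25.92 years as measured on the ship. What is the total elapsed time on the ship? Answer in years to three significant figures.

Leg 1: 57.42 years is already measured on the ship.
Leg 2: 24.57 years is already measured on the ship.
Leg 3: γ = 1/√(1 − 0.6595²) = 1/√0.5651 = 1.330; τ_3 = 5.252/1.330 = 3.948 years.
Leg 4: 25.92 years is already measured on the ship.
Total: 57.42 + 24.57 + 3.948 + 25.92 years.

τ = 112 years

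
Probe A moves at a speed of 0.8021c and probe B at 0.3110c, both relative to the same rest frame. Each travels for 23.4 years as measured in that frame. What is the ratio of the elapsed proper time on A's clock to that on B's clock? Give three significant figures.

A: γ = 1/√(1 − 0.8021²) = 1/√0.3566 = 1.675. B: γ = 1/√(1 − 0.3110²) = 1/√0.9033 = 1.052.
τ_A/τ_B = γ_B/γ_A = 1.052/1.675 = 0.6283, so τ_A/τ_B = 0.6283.

τ_A/τ_B = 0.628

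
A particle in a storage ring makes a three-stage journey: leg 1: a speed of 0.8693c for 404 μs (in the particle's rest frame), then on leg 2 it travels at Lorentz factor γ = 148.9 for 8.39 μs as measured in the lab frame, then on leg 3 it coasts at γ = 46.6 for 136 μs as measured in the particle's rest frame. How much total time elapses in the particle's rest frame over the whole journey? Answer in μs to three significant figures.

Leg 1: 404 μs is already measured in the particle's rest frame.
Leg 2: γ = 148.9; τ_2 = 8.39/148.9 = 0.05635 μs.
Leg 3: 136 μs is already measured in the particle's rest frame.
Total: 404.0 + 0.05635 + 136.0 μs.

τ = 540 μs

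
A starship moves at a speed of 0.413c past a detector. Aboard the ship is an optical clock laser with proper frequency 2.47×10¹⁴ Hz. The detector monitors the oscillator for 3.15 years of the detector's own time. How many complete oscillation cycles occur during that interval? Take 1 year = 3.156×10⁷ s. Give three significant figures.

γ = 1/√(1 − 0.413²) = 1/√0.8294 = 1.098
During 3.15 years of lab time, the oscillator's proper time advances by τ = Δt/γ = 3.15/1.098 = 2.869 years = 9.054×10⁷ s.
N = f × τ = 2.47×10¹⁴ × 9.054×10⁷ = 2.236×10²².

N = 2.24×10²²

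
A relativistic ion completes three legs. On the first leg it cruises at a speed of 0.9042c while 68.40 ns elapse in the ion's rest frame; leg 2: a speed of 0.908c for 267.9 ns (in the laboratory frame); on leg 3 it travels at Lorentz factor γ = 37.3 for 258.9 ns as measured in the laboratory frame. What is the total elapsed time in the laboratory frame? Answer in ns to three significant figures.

Δt = 687 ns

Leg 1: γ = 1/√(1 − 0.9042²) = 1/√0.1824 = 2.341; Δt_1 = 2.341 × 68.40 = 160.1 ns.
Leg 2: 267.9 ns is already measured in the laboratory frame.
Leg 3: 258.9 ns is already measured in the laboratory frame.
Total: 160.1 + 267.9 + 258.9 ns.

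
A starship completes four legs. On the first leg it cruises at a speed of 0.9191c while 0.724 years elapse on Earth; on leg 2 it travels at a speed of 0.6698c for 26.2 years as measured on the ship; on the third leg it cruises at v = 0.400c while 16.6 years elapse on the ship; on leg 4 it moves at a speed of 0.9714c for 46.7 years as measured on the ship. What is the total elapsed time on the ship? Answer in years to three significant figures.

Leg 1: γ = 1/√(1 − 0.9191²) = 1/√0.1553 = 2.538; τ_1 = 0.724/2.538 = 0.2853 years.
Leg 2: 26.2 years is already measured on the ship.
Leg 3: 16.6 years is already measured on the ship.
Leg 4: 46.7 years is already measured on the ship.
Total: 0.2853 + 26.20 + 16.60 + 46.70 years.

τ = 89.8 years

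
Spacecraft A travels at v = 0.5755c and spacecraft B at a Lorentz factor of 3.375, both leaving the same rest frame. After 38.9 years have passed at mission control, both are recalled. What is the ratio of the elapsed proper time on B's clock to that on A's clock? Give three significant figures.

τ_B/τ_A = 0.362

A: γ = 1/√(1 − 0.5755²) = 1/√0.6688 = 1.223. B: γ = 3.375.
τ_A/τ_B = γ_B/γ_A = 3.375/1.223 = 2.760, so τ_B/τ_A = 0.3623.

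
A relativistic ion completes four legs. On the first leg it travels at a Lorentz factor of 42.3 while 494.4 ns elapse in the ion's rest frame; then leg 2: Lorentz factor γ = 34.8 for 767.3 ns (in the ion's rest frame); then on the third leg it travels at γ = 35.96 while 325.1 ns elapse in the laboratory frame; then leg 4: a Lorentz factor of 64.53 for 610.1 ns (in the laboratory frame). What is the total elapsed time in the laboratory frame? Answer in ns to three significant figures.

Δt = 4.86×10⁴ ns

Leg 1: γ = 42.3; Δt_1 = 42.30 × 494.4 = 2.091×10⁴ ns.
Leg 2: γ = 34.8; Δt_2 = 34.80 × 767.3 = 2.670×10⁴ ns.
Leg 3: 325.1 ns is already measured in the laboratory frame.
Leg 4: 610.1 ns is already measured in the laboratory frame.
Total: 2.091×10⁴ + 2.670×10⁴ + 325.1 + 610.1 ns.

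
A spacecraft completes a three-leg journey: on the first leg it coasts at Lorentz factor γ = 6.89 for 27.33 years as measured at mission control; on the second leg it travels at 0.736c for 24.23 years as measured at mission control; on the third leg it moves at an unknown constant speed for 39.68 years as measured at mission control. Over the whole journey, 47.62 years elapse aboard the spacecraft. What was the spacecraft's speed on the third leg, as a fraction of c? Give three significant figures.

β = 0.727

Leg 1: γ = 6.89; τ_1 = 27.33/6.890 = 3.967 years.
Leg 2: γ = 1/√(1 − 0.736²) = 1/√0.4583 = 1.477; τ_2 = 24.23/1.477 = 16.40 years.
Leg 3: speed unknown; τ_3 = 39.68/γ_3.
Total proper time: 3.967 + 16.40 + τ_3 = 47.62, so τ_3 = 47.62 − 20.37 = 27.25 years.
γ_3 = 39.68/27.25 = 1.456; β = √(1 − 1/γ²) = √0.5284.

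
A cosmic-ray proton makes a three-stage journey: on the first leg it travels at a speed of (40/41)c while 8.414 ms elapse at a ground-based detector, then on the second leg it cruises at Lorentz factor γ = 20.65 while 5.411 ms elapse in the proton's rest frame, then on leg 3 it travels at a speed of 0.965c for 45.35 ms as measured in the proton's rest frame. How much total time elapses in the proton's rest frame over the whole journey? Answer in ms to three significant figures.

τ = 52.6 ms

Leg 1: γ = 1/√(1 − (40/41)²) = 41/9 ≈ 4.556; τ_1 = 8.414/4.556 = 1.847 ms.
Leg 2: 5.411 ms is already measured in the proton's rest frame.
Leg 3: 45.35 ms is already measured in the proton's rest frame.
Total: 1.847 + 5.411 + 45.35 ms.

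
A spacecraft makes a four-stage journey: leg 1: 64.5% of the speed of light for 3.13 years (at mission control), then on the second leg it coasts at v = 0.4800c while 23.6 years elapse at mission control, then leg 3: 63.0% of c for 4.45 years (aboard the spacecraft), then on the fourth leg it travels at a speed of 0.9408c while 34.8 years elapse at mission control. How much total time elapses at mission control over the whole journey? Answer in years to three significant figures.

Δt = 67.3 years

Leg 1: 3.13 years is already measured at mission control.
Leg 2: 23.6 years is already measured at mission control.
Leg 3: β = 0.630; γ = 1/√(1 − 0.630²) = 1/√0.6031 = 1.288; Δt_3 = 1.288 × 4.45 = 5.730 years.
Leg 4: 34.8 years is already measured at mission control.
Total: 3.130 + 23.60 + 5.730 + 34.80 years.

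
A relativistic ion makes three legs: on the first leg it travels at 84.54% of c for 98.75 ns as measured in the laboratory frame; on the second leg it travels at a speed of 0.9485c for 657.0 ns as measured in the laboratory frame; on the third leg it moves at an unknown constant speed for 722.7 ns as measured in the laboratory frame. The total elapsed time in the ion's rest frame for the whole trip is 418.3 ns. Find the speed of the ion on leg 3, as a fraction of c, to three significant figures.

Leg 1: β = 0.8454; γ = 1/√(1 − 0.8454²) = 1/√0.2853 = 1.872; τ_1 = 98.75/1.872 = 52.75 ns.
Leg 2: γ = 1/√(1 − 0.9485²) = 1/√0.1003 = 3.157; τ_2 = 657.0/3.157 = 208.1 ns.
Leg 3: speed unknown; τ_3 = 722.7/γ_3.
Total proper time: 52.75 + 208.1 + τ_3 = 418.3, so τ_3 = 418.3 − 260.9 = 157.4 ns.
γ_3 = 722.7/157.4 = 4.591; β = √(1 − 1/γ²) = √0.9525.

β = 0.976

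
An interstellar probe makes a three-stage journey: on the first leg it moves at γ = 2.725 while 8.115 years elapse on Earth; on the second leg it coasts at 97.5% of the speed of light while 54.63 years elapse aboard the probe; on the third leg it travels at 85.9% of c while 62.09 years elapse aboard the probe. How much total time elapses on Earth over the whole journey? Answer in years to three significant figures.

Δt = 375 years

Leg 1: 8.115 years is already measured on Earth.
Leg 2: β = 0.975; γ = 1/√(1 − 0.975²) = 1/√0.04938 = 4.500; Δt_2 = 4.500 × 54.63 = 245.9 years.
Leg 3: β = 0.859; γ = 1/√(1 − 0.859²) = 1/√0.2621 = 1.953; Δt_3 = 1.953 × 62.09 = 121.3 years.
Total: 8.115 + 245.9 + 121.3 years.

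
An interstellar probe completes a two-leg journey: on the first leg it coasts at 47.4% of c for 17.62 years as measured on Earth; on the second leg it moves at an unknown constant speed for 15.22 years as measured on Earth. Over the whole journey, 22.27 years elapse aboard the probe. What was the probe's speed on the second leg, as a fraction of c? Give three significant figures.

Leg 1: β = 0.474; γ = 1/√(1 − 0.474²) = 1/√0.7753 = 1.136; τ_1 = 17.62/1.136 = 15.51 years.
Leg 2: speed unknown; τ_2 = 15.22/γ_2.
Total proper time: 15.51 + τ_2 = 22.27, so τ_2 = 22.27 − 15.51 = 6.755 years.
γ_2 = 15.22/6.755 = 2.253; β = √(1 − 1/γ²) = √0.8030.

β = 0.896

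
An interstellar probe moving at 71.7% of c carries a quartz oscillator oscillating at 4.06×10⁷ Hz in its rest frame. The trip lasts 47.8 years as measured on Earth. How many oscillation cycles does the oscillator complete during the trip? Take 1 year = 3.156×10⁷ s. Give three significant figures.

β = 0.717; γ = 1/√(1 − 0.717²) = 1/√0.4859 = 1.435
The oscillator's own cycle count is N = f × τ where τ is the proper time aboard the probe. τ = Δt/γ = 47.8/1.435 = 33.32 years = 1.052×10⁹ s.
N = 4.06×10⁷ × 1.052×10⁹ = 4.269×10¹⁶.

N = 4.27×10¹⁶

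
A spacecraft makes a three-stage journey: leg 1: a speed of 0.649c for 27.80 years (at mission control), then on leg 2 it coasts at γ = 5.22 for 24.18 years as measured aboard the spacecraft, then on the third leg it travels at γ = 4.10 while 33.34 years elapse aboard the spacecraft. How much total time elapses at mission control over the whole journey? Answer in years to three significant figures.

Δt = 291 years

Leg 1: 27.80 years is already measured at mission control.
Leg 2: γ = 5.22; Δt_2 = 5.220 × 24.18 = 126.2 years.
Leg 3: γ = 4.10; Δt_3 = 4.100 × 33.34 = 136.7 years.
Total: 27.80 + 126.2 + 136.7 years.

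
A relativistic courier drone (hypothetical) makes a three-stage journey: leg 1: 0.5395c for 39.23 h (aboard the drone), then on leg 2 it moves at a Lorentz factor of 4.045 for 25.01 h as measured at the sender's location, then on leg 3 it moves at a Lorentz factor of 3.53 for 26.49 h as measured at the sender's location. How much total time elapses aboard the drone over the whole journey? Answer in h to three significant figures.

Leg 1: 39.23 h is already measured aboard the drone.
Leg 2: γ = 4.045; τ_2 = 25.01/4.045 = 6.183 h.
Leg 3: γ = 3.53; τ_3 = 26.49/3.530 = 7.504 h.
Total: 39.23 + 6.183 + 7.504 h.

τ = 52.9 h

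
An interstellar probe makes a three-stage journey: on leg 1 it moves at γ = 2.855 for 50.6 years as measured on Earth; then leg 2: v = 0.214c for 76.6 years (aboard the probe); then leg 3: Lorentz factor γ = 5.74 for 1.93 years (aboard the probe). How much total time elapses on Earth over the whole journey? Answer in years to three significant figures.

Leg 1: 50.6 years is already measured on Earth.
Leg 2: γ = 1/√(1 − 0.214²) = 1/√0.9542 = 1.024; Δt_2 = 1.024 × 76.6 = 78.42 years.
Leg 3: γ = 5.74; Δt_3 = 5.740 × 1.93 = 11.08 years.
Total: 50.60 + 78.42 + 11.08 years.

Δt = 140 years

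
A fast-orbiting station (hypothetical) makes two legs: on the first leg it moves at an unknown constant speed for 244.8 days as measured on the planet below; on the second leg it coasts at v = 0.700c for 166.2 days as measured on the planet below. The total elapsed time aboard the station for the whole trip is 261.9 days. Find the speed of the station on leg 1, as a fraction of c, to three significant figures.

β = 0.811

Leg 1: speed unknown; τ_1 = 244.8/γ_1.
Leg 2: γ = 1/√(1 − 0.700²) = 1/√0.5100 = 1.400; τ_2 = 166.2/1.400 = 118.7 days.
Total proper time: τ_1 + 118.7 = 261.9, so τ_1 = 261.9 − 118.7 = 143.2 days.
γ_1 = 244.8/143.2 = 1.709; β = √(1 − 1/γ²) = √0.6578.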